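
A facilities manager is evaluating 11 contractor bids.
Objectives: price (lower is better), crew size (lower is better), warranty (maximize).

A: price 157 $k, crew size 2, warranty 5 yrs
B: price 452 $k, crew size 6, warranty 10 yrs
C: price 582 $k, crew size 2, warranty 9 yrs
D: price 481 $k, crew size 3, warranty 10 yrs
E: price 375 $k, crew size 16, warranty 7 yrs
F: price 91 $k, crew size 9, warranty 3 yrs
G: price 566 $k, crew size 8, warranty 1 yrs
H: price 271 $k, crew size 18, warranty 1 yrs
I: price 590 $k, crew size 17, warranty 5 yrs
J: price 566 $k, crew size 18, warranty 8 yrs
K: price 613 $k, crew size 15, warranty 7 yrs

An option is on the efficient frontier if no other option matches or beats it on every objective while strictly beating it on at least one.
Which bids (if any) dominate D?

A: worse on warranty (5 vs 10).
B: worse on crew size (6 vs 3).
C: worse on price (582 vs 481).
E: worse on crew size (16 vs 3).
F: worse on crew size (9 vs 3).
G: worse on price (566 vs 481).
H: worse on crew size (18 vs 3).
I: worse on price (590 vs 481).
J: worse on price (566 vs 481).
K: worse on price (613 vs 481).
No option dominates D.

none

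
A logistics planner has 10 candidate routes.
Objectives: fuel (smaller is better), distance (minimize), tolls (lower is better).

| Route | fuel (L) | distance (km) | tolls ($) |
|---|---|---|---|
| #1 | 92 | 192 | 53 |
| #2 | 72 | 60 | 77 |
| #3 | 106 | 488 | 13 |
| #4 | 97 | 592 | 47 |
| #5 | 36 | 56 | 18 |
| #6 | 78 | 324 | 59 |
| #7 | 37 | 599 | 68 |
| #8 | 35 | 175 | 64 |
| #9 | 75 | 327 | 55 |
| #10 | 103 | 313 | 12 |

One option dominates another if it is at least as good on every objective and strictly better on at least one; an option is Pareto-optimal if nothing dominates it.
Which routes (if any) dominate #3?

#10: fuel 103≤106, distance 313≤488, tolls 12≤13 — dominates #3.
Others (#1, #2, #4, #5, #6, #7, #8, #9) are each worse than #3 on at least one objective.

#10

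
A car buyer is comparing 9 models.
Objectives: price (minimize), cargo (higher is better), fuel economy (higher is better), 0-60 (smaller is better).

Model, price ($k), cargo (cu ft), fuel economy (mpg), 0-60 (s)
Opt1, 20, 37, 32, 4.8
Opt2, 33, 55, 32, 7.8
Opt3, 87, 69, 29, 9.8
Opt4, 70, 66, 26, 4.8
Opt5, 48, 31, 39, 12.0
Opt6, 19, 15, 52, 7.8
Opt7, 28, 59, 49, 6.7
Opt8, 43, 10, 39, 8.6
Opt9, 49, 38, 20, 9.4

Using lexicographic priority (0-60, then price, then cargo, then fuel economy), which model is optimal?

First minimize 0-60: best is 4.8, kept {Opt1, Opt4}.
Then minimize price: best is 20, kept {Opt1}.

Opt1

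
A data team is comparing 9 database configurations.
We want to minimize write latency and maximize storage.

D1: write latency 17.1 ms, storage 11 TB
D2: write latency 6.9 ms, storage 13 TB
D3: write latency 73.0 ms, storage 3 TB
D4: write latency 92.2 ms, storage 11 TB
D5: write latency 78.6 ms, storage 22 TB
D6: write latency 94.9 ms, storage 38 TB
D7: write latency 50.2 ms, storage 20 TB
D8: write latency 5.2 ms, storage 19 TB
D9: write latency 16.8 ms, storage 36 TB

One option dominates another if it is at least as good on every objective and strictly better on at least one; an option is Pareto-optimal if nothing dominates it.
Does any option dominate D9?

D1: worse on write latency (17.1 vs 16.8).
D2: worse on storage (13 vs 36).
D3: worse on write latency (73.0 vs 16.8).
D4: worse on write latency (92.2 vs 16.8).
D5: worse on write latency (78.6 vs 16.8).
D6: worse on write latency (94.9 vs 16.8).
D7: worse on write latency (50.2 vs 16.8).
D8: worse on storage (19 vs 36).
No option is at least as good as D9 on every objective and strictly better on one.

No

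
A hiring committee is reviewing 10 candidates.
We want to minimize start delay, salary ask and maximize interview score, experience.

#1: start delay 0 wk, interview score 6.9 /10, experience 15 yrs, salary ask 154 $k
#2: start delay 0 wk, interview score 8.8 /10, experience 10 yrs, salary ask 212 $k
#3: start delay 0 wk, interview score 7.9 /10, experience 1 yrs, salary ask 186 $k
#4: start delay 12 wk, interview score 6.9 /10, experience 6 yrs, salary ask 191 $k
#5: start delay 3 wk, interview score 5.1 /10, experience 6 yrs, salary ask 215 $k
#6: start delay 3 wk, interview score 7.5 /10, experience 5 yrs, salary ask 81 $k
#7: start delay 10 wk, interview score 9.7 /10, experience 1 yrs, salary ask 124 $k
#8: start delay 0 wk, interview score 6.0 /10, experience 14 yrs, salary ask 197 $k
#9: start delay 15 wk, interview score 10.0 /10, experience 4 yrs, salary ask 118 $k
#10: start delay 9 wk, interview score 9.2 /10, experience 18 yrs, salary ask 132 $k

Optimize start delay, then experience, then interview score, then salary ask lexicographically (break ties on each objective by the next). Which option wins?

#1

First minimize start delay: best is 0, kept {#1, #2, #3, #8}.
Then maximize experience: best is 15, kept {#1}.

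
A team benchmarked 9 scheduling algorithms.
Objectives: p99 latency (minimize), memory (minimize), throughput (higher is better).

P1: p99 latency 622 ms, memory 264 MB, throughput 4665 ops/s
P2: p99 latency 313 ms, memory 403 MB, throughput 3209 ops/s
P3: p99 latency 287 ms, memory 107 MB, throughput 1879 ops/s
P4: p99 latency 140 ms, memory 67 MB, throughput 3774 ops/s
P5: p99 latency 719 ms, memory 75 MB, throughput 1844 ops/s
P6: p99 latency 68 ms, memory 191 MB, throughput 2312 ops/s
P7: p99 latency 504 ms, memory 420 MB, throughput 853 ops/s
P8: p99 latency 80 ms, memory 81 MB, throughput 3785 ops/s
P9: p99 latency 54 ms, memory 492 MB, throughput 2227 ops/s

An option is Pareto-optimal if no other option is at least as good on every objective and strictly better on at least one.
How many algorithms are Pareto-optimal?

5

P1: not dominated (best throughput).
P2: dominated by P4 (p99 latency 140≤313, memory 67≤403, throughput 3774≥3209).
P3: dominated by P4 (p99 latency 140≤287, memory 67≤107, throughput 3774≥1879).
P4: not dominated (best memory).
P5: dominated by P4 (p99 latency 140≤719, memory 67≤75, throughput 3774≥1844).
P6: not dominated.
P7: dominated by P2 (p99 latency 313≤504, memory 403≤420, throughput 3209≥853).
P8: not dominated.
P9: not dominated (best p99 latency).
Pareto-optimal: P1, P4, P6, P8, P9 → 5.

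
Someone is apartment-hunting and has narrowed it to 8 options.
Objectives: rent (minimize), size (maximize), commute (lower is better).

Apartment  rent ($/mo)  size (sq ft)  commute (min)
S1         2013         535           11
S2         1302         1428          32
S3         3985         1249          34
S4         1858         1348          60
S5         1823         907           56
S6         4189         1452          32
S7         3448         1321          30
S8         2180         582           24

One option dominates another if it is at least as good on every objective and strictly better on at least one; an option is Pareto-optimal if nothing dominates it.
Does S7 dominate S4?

S7 vs S4: S7 is worse on rent (3448 vs 1858), so it does not dominate S4.

No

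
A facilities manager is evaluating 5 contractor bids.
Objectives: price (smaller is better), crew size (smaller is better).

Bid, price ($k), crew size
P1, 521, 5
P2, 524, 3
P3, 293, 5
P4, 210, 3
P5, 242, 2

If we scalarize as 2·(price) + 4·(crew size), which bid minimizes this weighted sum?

P1: 2·521 + 4·5 = 1062
P2: 2·524 + 4·3 = 1060
P3: 2·293 + 4·5 = 606
P4: 2·210 + 4·3 = 432
P5: 2·242 + 4·2 = 492
Lowest: P4 at 432.

P4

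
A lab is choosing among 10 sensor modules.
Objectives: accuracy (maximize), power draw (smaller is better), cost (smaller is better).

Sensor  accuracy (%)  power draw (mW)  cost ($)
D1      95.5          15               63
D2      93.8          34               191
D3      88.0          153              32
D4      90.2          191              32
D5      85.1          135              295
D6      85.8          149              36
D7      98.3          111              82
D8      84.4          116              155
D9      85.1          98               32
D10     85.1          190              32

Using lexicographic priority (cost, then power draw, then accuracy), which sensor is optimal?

D9

First minimize cost: best is 32, kept {D3, D4, D9, D10}.
Then minimize power draw: best is 98, kept {D9}.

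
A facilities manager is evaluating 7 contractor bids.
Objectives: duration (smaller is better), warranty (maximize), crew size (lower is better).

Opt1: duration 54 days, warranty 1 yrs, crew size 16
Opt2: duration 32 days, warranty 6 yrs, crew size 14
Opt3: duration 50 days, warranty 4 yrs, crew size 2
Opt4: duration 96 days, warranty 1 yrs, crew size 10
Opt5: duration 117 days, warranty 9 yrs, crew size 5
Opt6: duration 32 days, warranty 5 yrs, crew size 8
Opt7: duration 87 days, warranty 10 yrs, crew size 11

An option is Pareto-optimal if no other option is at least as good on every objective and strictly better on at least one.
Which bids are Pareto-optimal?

Opt1: dominated by Opt2 (duration 32≤54, warranty 6≥1, crew size 14≤16).
Opt2: not dominated.
Opt3: not dominated (best crew size).
Opt4: dominated by Opt3 (duration 50≤96, warranty 4≥1, crew size 2≤10).
Opt5: not dominated.
Opt6: not dominated.
Opt7: not dominated (best warranty).

Opt2, Opt3, Opt5, Opt6, Opt7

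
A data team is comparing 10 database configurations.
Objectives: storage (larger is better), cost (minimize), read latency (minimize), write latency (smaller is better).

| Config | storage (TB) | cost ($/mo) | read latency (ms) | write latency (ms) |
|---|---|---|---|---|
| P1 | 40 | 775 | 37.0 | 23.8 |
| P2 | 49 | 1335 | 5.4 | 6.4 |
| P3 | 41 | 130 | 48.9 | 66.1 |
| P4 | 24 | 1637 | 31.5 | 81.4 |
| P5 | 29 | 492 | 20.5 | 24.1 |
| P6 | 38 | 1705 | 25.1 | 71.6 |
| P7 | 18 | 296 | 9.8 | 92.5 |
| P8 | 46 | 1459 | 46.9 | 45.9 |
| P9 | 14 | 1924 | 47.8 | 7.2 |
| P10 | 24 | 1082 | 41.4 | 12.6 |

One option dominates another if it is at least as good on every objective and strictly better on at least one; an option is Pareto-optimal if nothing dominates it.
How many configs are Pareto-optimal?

P1: not dominated.
P2: not dominated (best storage).
P3: not dominated (best cost).
P4: dominated by P2 (storage 49≥24, cost 1335≤1637, read latency 5.4≤31.5, write latency 6.4≤81.4).
P5: not dominated.
P6: dominated by P2 (storage 49≥38, cost 1335≤1705, read latency 5.4≤25.1, write latency 6.4≤71.6).
P7: not dominated.
P8: dominated by P2 (storage 49≥46, cost 1335≤1459, read latency 5.4≤46.9, write latency 6.4≤45.9).
P9: dominated by P2 (storage 49≥14, cost 1335≤1924, read latency 5.4≤47.8, write latency 6.4≤7.2).
P10: not dominated.
Pareto-optimal: P1, P2, P3, P5, P7, P10 → 6.

6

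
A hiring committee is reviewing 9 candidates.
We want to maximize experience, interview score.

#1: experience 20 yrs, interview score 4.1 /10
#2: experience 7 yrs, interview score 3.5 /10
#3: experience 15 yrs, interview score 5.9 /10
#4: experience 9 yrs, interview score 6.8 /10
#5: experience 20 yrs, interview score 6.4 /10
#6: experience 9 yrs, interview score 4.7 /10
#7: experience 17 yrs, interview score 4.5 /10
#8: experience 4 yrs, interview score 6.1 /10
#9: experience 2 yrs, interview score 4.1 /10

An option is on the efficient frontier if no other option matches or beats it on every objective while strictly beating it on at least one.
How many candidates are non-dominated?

2

#1: dominated by #5 (experience 20≥20, interview score 6.4≥4.1).
#2: dominated by #1 (experience 20≥7, interview score 4.1≥3.5).
#3: dominated by #5 (experience 20≥15, interview score 6.4≥5.9).
#4: not dominated (best interview score).
#5: not dominated.
#6: dominated by #3 (experience 15≥9, interview score 5.9≥4.7).
#7: dominated by #5 (experience 20≥17, interview score 6.4≥4.5).
#8: dominated by #4 (experience 9≥4, interview score 6.8≥6.1).
#9: dominated by #1 (experience 20≥2, interview score 4.1≥4.1).
Pareto-optimal: #4, #5 → 2.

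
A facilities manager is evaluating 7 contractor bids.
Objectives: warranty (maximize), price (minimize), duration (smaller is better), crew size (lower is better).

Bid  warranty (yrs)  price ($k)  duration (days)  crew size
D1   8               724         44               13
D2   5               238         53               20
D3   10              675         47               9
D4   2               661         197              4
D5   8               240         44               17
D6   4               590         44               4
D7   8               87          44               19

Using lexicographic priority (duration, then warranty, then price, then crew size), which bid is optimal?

First minimize duration: best is 44, kept {D1, D5, D6, D7}.
Then maximize warranty: best is 8, kept {D1, D5, D7}.
Then minimize price: best is 87, kept {D7}.

D7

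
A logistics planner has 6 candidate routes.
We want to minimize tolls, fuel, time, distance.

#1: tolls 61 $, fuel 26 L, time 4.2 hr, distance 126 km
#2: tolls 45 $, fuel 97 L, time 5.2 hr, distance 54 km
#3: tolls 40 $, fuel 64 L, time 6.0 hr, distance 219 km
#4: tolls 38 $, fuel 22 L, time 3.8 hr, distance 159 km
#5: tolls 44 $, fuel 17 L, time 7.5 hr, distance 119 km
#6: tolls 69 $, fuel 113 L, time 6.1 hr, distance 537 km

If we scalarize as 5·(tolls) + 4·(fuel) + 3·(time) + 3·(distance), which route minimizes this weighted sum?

#1: 5·61 + 4·26 + 3·4.2 + 3·126 = 799.6
#2: 5·45 + 4·97 + 3·5.2 + 3·54 = 790.6
#3: 5·40 + 4·64 + 3·6.0 + 3·219 = 1131.0
#4: 5·38 + 4·22 + 3·3.8 + 3·159 = 766.4
#5: 5·44 + 4·17 + 3·7.5 + 3·119 = 667.5
#6: 5·69 + 4·113 + 3·6.1 + 3·537 = 2426.3
Lowest: #5 at 667.5.

#5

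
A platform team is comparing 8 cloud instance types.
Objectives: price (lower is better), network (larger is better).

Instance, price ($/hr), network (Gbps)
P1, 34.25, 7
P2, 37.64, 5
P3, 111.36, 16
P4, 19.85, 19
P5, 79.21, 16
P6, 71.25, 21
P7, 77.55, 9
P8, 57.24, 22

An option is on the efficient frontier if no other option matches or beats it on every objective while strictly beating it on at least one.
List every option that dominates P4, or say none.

P1: worse on price (34.25 vs 19.85).
P2: worse on price (37.64 vs 19.85).
P3: worse on price (111.36 vs 19.85).
P5: worse on price (79.21 vs 19.85).
P6: worse on price (71.25 vs 19.85).
P7: worse on price (77.55 vs 19.85).
P8: worse on price (57.24 vs 19.85).
No option dominates P4.

none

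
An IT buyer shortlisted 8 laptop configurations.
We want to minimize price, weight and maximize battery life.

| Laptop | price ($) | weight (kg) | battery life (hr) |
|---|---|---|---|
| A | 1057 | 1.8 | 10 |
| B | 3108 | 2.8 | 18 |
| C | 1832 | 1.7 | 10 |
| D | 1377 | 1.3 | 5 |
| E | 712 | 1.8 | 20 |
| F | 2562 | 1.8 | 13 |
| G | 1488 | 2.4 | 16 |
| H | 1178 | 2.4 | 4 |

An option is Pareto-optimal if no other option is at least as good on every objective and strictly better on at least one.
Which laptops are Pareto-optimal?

A: dominated by E (price 712≤1057, weight 1.8≤1.8, battery life 20≥10).
B: dominated by E (price 712≤3108, weight 1.8≤2.8, battery life 20≥18).
C: not dominated.
D: not dominated (best weight).
E: not dominated (best price).
F: dominated by E (price 712≤2562, weight 1.8≤1.8, battery life 20≥13).
G: dominated by E (price 712≤1488, weight 1.8≤2.4, battery life 20≥16).
H: dominated by A (price 1057≤1178, weight 1.8≤2.4, battery life 10≥4).

C, D, E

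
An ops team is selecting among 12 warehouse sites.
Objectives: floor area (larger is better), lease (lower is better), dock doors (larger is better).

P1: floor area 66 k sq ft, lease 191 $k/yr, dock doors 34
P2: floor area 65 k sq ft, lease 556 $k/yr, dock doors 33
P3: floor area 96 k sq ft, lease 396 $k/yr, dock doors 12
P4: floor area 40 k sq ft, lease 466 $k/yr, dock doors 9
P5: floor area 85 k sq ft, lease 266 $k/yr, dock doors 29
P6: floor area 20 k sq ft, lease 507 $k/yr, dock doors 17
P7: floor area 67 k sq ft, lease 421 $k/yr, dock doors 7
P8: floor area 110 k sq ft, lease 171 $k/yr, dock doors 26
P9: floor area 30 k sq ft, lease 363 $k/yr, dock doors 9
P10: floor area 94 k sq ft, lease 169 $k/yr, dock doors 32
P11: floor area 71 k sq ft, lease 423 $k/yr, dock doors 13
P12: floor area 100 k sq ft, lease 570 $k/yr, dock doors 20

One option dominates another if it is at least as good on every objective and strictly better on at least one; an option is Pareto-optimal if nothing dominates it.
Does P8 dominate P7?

Yes

P8 vs P7: floor area 110≥67, lease 171≤421, dock doors 26≥7 — P8 is at least as good on every objective with at least one strict improvement.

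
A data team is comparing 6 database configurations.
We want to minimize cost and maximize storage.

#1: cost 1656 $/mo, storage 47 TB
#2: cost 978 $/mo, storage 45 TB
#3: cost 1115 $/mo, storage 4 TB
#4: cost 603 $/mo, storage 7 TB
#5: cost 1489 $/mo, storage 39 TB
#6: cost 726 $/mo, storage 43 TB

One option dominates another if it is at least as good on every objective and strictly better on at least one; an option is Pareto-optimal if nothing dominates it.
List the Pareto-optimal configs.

#1, #2, #4, #6

#1: not dominated (best storage).
#2: not dominated.
#3: dominated by #2 (cost 978≤1115, storage 45≥4).
#4: not dominated (best cost).
#5: dominated by #2 (cost 978≤1489, storage 45≥39).
#6: not dominated.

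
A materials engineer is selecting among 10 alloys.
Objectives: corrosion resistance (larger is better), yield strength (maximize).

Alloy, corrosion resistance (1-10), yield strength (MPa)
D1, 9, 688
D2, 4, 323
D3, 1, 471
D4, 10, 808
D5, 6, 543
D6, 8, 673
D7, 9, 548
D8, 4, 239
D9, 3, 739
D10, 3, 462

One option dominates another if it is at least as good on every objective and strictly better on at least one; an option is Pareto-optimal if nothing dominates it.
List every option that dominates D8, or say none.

D1, D2, D4, D5, D6, D7

D1: corrosion resistance 9≥4, yield strength 688≥239 — dominates D8.
D2: corrosion resistance 4≥4, yield strength 323≥239 — dominates D8.
D4: corrosion resistance 10≥4, yield strength 808≥239 — dominates D8.
D5: corrosion resistance 6≥4, yield strength 543≥239 — dominates D8.
D6: corrosion resistance 8≥4, yield strength 673≥239 — dominates D8.
D7: corrosion resistance 9≥4, yield strength 548≥239 — dominates D8.
Others (D3, D9, D10) are each worse than D8 on at least one objective.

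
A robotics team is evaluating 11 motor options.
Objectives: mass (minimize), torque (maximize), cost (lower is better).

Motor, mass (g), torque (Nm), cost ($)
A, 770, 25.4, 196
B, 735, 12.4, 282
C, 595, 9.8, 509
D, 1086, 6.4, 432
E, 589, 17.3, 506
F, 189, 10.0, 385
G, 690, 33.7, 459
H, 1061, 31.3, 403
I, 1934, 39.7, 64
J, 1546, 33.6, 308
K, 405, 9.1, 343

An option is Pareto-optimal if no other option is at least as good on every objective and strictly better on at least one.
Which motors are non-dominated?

A: not dominated.
B: not dominated.
C: dominated by E (mass 589≤595, torque 17.3≥9.8, cost 506≤509).
D: dominated by A (mass 770≤1086, torque 25.4≥6.4, cost 196≤432).
E: not dominated.
F: not dominated (best mass).
G: not dominated.
H: not dominated.
I: not dominated (best torque).
J: not dominated.
K: not dominated.

A, B, E, F, G, H, I, J, K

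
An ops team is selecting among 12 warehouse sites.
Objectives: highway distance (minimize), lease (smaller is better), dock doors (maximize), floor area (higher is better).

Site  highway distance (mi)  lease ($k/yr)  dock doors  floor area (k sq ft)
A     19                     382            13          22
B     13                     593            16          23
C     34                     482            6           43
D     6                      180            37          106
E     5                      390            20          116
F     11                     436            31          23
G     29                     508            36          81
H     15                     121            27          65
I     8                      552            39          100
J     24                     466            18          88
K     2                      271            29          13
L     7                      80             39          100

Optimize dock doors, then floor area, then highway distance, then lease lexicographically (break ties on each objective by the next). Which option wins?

First maximize dock doors: best is 39, kept {I, L}.
Then maximize floor area: best is 100, kept {I, L}.
Then minimize highway distance: best is 7, kept {L}.

L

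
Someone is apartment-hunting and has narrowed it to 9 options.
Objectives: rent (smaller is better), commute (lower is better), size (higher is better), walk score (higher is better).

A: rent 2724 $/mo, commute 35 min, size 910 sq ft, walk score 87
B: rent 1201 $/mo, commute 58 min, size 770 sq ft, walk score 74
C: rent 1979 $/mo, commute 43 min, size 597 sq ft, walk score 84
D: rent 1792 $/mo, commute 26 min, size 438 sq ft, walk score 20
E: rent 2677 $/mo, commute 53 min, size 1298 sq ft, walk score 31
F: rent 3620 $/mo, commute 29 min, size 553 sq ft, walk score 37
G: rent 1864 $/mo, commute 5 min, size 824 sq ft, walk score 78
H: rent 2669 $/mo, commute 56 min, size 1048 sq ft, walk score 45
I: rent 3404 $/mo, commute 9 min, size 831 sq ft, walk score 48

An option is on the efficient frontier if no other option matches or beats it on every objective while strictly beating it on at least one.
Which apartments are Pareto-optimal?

A: not dominated (best walk score).
B: not dominated (best rent).
C: not dominated.
D: not dominated.
E: not dominated (best size).
F: dominated by G (rent 1864≤3620, commute 5≤29, size 824≥553, walk score 78≥37).
G: not dominated (best commute).
H: not dominated.
I: not dominated.

A, B, C, D, E, G, H, I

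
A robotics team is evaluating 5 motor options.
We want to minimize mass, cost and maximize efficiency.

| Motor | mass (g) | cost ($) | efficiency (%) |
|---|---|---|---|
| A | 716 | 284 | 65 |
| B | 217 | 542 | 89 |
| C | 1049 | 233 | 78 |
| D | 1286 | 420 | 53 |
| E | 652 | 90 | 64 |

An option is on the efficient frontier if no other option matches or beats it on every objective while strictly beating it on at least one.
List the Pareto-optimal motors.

A, B, C, E

A: not dominated.
B: not dominated (best mass).
C: not dominated.
D: dominated by A (mass 716≤1286, cost 284≤420, efficiency 65≥53).
E: not dominated (best cost).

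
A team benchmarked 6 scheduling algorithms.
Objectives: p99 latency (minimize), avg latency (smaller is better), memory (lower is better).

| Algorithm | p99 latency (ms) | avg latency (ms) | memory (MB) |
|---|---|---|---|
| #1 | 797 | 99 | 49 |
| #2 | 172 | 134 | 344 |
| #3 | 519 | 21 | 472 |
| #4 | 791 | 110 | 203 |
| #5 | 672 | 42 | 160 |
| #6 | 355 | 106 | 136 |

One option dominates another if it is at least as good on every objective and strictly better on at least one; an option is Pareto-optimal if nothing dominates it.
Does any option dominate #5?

#1: worse on p99 latency (797 vs 672).
#2: worse on avg latency (134 vs 42).
#3: worse on memory (472 vs 160).
#4: worse on p99 latency (791 vs 672).
#6: worse on avg latency (106 vs 42).
No option is at least as good as #5 on every objective and strictly better on one.

No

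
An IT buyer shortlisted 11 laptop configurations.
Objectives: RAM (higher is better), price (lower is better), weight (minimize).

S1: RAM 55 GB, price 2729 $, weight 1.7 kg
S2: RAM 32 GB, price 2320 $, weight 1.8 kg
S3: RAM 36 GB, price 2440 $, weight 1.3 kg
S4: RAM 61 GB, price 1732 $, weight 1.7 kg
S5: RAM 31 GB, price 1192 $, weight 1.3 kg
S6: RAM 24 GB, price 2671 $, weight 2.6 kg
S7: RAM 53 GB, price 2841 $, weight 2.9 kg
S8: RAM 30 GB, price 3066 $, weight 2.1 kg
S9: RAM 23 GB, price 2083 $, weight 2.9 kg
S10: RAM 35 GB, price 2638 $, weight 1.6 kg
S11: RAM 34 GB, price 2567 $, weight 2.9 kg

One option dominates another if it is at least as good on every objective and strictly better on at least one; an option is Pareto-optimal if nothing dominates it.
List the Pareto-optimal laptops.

S3, S4, S5

S1: dominated by S4 (RAM 61≥55, price 1732≤2729, weight 1.7≤1.7).
S2: dominated by S4 (RAM 61≥32, price 1732≤2320, weight 1.7≤1.8).
S3: not dominated.
S4: not dominated (best RAM).
S5: not dominated (best price).
S6: dominated by S2 (RAM 32≥24, price 2320≤2671, weight 1.8≤2.6).
S7: dominated by S1 (RAM 55≥53, price 2729≤2841, weight 1.7≤2.9).
S8: dominated by S1 (RAM 55≥30, price 2729≤3066, weight 1.7≤2.1).
S9: dominated by S4 (RAM 61≥23, price 1732≤2083, weight 1.7≤2.9).
S10: dominated by S3 (RAM 36≥35, price 2440≤2638, weight 1.3≤1.6).
S11: dominated by S3 (RAM 36≥34, price 2440≤2567, weight 1.3≤2.9).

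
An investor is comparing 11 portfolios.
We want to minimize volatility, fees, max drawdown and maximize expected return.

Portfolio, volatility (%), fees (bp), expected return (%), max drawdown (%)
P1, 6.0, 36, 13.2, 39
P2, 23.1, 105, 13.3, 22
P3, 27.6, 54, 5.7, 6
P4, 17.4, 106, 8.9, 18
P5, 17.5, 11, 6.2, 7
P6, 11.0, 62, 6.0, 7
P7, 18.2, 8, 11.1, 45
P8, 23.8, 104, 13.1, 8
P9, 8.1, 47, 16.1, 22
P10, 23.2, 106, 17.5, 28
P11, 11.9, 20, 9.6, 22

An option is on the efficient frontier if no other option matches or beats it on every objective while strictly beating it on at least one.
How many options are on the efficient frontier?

10

P1: not dominated (best volatility).
P2: dominated by P9 (volatility 8.1≤23.1, fees 47≤105, expected return 16.1≥13.3, max drawdown 22≤22).
P3: not dominated (best max drawdown).
P4: not dominated.
P5: not dominated.
P6: not dominated.
P7: not dominated (best fees).
P8: not dominated.
P9: not dominated.
P10: not dominated (best expected return).
P11: not dominated.
Pareto-optimal: P1, P3, P4, P5, P6, P7, P8, P9, P10, P11 → 10.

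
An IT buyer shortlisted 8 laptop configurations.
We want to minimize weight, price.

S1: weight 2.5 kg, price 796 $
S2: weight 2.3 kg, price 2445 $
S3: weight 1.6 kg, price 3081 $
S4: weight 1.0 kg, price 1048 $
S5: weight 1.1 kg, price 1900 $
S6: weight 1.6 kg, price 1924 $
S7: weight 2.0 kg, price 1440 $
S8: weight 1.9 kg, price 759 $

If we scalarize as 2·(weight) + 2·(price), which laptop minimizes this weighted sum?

S8

S1: 2·2.5 + 2·796 = 1597.0
S2: 2·2.3 + 2·2445 = 4894.6
S3: 2·1.6 + 2·3081 = 6165.2
S4: 2·1.0 + 2·1048 = 2098.0
S5: 2·1.1 + 2·1900 = 3802.2
S6: 2·1.6 + 2·1924 = 3851.2
S7: 2·2.0 + 2·1440 = 2884.0
S8: 2·1.9 + 2·759 = 1521.8
Lowest: S8 at 1521.8.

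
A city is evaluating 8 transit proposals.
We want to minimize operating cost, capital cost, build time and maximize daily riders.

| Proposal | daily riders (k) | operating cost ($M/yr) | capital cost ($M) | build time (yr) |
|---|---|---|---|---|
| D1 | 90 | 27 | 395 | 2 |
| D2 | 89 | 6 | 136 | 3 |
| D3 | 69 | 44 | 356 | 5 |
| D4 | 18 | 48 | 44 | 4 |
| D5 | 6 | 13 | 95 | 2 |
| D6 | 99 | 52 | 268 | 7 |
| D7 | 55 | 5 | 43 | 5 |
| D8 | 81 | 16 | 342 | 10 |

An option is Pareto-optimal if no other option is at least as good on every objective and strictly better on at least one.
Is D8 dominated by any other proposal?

Yes

D2 vs D8: daily riders 89≥81, operating cost 6≤16, capital cost 136≤342, build time 3≤10 — D2 is at least as good on every objective and strictly better on at least one, so D2 dominates D8.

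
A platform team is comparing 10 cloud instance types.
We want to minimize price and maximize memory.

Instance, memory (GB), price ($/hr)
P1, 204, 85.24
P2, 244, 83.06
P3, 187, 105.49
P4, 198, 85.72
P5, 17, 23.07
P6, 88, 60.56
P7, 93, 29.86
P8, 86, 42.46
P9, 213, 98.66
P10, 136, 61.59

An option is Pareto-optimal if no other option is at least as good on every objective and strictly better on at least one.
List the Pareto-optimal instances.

P2, P5, P7, P10

P1: dominated by P2 (memory 244≥204, price 83.06≤85.24).
P2: not dominated (best memory).
P3: dominated by P1 (memory 204≥187, price 85.24≤105.49).
P4: dominated by P1 (memory 204≥198, price 85.24≤85.72).
P5: not dominated (best price).
P6: dominated by P7 (memory 93≥88, price 29.86≤60.56).
P7: not dominated.
P8: dominated by P7 (memory 93≥86, price 29.86≤42.46).
P9: dominated by P2 (memory 244≥213, price 83.06≤98.66).
P10: not dominated.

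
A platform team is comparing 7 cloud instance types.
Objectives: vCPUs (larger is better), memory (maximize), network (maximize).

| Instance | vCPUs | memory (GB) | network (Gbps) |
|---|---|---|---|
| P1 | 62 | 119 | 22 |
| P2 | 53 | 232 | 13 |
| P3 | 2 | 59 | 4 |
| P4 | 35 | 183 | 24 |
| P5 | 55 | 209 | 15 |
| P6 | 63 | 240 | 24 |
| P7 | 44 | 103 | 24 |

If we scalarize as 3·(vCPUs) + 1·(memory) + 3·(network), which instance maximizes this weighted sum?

P1: 3·62 + 1·119 + 3·22 = 371
P2: 3·53 + 1·232 + 3·13 = 430
P3: 3·2 + 1·59 + 3·4 = 77
P4: 3·35 + 1·183 + 3·24 = 360
P5: 3·55 + 1·209 + 3·15 = 419
P6: 3·63 + 1·240 + 3·24 = 501
P7: 3·44 + 1·103 + 3·24 = 307
Highest: P6 at 501.

P6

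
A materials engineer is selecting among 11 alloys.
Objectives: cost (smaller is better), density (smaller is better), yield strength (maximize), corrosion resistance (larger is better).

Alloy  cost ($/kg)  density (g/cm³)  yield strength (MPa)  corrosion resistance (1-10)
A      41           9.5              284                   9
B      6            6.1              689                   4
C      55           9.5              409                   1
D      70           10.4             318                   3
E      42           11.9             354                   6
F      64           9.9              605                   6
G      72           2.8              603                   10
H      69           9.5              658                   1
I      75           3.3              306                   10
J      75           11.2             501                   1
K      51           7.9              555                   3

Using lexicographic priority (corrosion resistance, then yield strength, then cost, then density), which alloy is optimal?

G

First maximize corrosion resistance: best is 10, kept {G, I}.
Then maximize yield strength: best is 603, kept {G}.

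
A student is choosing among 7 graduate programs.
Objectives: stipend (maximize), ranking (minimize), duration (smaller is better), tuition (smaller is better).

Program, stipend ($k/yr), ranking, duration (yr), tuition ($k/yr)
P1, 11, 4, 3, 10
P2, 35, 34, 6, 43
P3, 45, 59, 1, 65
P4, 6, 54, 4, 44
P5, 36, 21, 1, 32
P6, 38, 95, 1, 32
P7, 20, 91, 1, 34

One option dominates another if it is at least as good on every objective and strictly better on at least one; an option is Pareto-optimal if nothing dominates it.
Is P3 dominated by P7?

No

P7 vs P3: P7 is worse on stipend (20 vs 45), so it does not dominate P3.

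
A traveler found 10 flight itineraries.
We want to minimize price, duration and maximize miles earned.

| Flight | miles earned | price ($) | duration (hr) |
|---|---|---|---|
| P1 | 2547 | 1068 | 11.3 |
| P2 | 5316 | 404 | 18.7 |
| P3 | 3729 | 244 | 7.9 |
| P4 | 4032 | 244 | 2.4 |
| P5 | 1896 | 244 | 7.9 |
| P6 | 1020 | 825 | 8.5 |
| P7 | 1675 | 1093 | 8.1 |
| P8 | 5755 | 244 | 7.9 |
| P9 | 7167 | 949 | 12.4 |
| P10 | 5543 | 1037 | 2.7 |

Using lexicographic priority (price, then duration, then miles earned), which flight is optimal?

P4

First minimize price: best is 244, kept {P3, P4, P5, P8}.
Then minimize duration: best is 2.4, kept {P4}.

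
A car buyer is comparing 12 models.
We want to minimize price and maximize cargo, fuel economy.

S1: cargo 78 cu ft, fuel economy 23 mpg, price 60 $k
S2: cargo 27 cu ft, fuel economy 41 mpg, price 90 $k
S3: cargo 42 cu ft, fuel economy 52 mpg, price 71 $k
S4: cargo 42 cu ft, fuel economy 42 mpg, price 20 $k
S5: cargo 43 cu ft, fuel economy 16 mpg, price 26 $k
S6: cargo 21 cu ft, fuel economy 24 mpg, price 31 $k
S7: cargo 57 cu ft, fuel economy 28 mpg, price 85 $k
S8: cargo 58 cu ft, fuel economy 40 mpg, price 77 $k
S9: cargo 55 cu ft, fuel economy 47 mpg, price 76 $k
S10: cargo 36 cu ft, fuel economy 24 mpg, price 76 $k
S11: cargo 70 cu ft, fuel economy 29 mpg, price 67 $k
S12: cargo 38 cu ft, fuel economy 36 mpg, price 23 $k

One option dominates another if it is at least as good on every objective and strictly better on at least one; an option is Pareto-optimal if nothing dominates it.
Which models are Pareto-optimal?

S1: not dominated (best cargo).
S2: dominated by S3 (cargo 42≥27, fuel economy 52≥41, price 71≤90).
S3: not dominated (best fuel economy).
S4: not dominated (best price).
S5: not dominated.
S6: dominated by S4 (cargo 42≥21, fuel economy 42≥24, price 20≤31).
S7: dominated by S8 (cargo 58≥57, fuel economy 40≥28, price 77≤85).
S8: not dominated.
S9: not dominated.
S10: dominated by S3 (cargo 42≥36, fuel economy 52≥24, price 71≤76).
S11: not dominated.
S12: dominated by S4 (cargo 42≥38, fuel economy 42≥36, price 20≤23).

S1, S3, S4, S5, S8, S9, S11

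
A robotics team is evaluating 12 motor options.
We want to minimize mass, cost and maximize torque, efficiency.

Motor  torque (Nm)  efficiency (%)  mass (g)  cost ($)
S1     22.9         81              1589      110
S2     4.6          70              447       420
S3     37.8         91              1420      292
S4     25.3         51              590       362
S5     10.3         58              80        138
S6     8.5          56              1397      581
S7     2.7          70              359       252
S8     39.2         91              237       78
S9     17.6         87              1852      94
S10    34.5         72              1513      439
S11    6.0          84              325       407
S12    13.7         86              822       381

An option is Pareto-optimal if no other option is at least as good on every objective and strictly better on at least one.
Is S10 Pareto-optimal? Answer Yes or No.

No

S3 vs S10: torque 37.8≥34.5, efficiency 91≥72, mass 1420≤1513, cost 292≤439 — S3 is at least as good on every objective and strictly better on at least one, so S3 dominates S10.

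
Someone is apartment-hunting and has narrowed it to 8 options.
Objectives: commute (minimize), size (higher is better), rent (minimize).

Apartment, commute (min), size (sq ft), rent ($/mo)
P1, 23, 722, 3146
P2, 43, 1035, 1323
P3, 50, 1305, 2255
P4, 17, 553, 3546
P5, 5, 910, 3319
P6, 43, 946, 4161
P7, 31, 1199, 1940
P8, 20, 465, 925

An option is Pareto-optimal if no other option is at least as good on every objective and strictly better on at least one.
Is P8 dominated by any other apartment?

P1: worse on commute (23 vs 20).
P2: worse on commute (43 vs 20).
P3: worse on commute (50 vs 20).
P4: worse on rent (3546 vs 925).
P5: worse on rent (3319 vs 925).
P6: worse on commute (43 vs 20).
P7: worse on commute (31 vs 20).
No option is at least as good as P8 on every objective and strictly better on one.

No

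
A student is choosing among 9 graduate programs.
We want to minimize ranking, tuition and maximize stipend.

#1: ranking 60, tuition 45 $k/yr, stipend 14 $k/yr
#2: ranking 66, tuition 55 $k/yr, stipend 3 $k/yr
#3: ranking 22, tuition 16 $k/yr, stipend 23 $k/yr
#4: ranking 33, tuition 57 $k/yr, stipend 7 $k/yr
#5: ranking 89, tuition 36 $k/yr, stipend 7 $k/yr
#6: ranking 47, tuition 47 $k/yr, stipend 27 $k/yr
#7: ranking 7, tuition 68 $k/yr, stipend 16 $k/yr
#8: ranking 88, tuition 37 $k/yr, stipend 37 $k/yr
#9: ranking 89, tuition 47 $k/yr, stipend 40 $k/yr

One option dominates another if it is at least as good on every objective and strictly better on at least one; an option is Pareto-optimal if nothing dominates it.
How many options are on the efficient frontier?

#1: dominated by #3 (ranking 22≤60, tuition 16≤45, stipend 23≥14).
#2: dominated by #1 (ranking 60≤66, tuition 45≤55, stipend 14≥3).
#3: not dominated (best tuition).
#4: dominated by #3 (ranking 22≤33, tuition 16≤57, stipend 23≥7).
#5: dominated by #3 (ranking 22≤89, tuition 16≤36, stipend 23≥7).
#6: not dominated.
#7: not dominated (best ranking).
#8: not dominated.
#9: not dominated (best stipend).
Pareto-optimal: #3, #6, #7, #8, #9 → 5.

5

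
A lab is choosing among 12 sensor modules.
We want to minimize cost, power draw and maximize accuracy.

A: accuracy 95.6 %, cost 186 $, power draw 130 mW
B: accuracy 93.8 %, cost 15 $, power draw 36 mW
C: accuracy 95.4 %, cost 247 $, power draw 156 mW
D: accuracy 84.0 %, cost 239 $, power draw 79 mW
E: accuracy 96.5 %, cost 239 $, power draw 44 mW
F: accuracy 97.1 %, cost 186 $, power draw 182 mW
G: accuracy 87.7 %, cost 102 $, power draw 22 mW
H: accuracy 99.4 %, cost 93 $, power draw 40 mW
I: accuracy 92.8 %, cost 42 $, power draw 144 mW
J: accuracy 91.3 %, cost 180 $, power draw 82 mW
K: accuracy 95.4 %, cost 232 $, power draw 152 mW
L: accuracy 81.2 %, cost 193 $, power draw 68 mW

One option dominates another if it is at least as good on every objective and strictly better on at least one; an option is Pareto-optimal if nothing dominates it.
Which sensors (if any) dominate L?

B, G, H

B: accuracy 93.8≥81.2, cost 15≤193, power draw 36≤68 — dominates L.
G: accuracy 87.7≥81.2, cost 102≤193, power draw 22≤68 — dominates L.
H: accuracy 99.4≥81.2, cost 93≤193, power draw 40≤68 — dominates L.
Others (A, C, D, E, F, I, J, K) are each worse than L on at least one objective.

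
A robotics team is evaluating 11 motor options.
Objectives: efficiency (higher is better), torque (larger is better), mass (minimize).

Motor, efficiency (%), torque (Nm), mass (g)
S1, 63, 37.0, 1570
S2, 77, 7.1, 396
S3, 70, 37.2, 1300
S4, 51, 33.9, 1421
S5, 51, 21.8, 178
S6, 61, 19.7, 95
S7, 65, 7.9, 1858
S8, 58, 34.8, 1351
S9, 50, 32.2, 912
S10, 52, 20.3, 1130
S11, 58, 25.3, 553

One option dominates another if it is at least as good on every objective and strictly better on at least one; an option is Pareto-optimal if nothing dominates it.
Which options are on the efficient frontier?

S1: dominated by S3 (efficiency 70≥63, torque 37.2≥37.0, mass 1300≤1570).
S2: not dominated (best efficiency).
S3: not dominated (best torque).
S4: dominated by S3 (efficiency 70≥51, torque 37.2≥33.9, mass 1300≤1421).
S5: not dominated.
S6: not dominated (best mass).
S7: dominated by S3 (efficiency 70≥65, torque 37.2≥7.9, mass 1300≤1858).
S8: dominated by S3 (efficiency 70≥58, torque 37.2≥34.8, mass 1300≤1351).
S9: not dominated.
S10: dominated by S11 (efficiency 58≥52, torque 25.3≥20.3, mass 553≤1130).
S11: not dominated.

S2, S3, S5, S6, S9, S11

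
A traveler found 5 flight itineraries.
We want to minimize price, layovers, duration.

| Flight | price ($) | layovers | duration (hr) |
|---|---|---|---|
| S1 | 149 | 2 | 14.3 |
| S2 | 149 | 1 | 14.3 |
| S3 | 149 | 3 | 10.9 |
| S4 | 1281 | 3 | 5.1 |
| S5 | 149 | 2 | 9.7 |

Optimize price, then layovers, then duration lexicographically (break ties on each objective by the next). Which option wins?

S2

First minimize price: best is 149, kept {S1, S2, S3, S5}.
Then minimize layovers: best is 1, kept {S2}.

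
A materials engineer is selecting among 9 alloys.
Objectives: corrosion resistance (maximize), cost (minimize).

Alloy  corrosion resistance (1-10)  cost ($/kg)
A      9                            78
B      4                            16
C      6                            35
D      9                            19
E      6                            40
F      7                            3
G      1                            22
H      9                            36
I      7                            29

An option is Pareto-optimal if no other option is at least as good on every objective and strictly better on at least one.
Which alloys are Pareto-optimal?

A: dominated by D (corrosion resistance 9≥9, cost 19≤78).
B: dominated by F (corrosion resistance 7≥4, cost 3≤16).
C: dominated by D (corrosion resistance 9≥6, cost 19≤35).
D: not dominated.
E: dominated by C (corrosion resistance 6≥6, cost 35≤40).
F: not dominated (best cost).
G: dominated by B (corrosion resistance 4≥1, cost 16≤22).
H: dominated by D (corrosion resistance 9≥9, cost 19≤36).
I: dominated by D (corrosion resistance 9≥7, cost 19≤29).

D, F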